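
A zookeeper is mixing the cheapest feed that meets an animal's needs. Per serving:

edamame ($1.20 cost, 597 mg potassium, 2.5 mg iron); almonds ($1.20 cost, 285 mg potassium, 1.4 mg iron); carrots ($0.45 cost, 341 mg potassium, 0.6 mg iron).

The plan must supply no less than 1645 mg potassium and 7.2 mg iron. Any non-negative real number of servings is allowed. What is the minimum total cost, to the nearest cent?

$3.46

An LP optimum is at a vertex; with two nutrient constraints at most two foods are used. Check each candidate.
edamame only: max(1645/597, 7.2/2.5) = 2.88 servings → $3.46.
almonds only: max(1645/285, 7.2/1.4) = 5.772 servings → $6.93.
carrots only: max(1645/341, 7.2/0.6) = 12 servings → $5.40.
edamame + almonds with both tight: 2.036 servings and 1.508 servings → $4.25.
edamame + carrots: the both-tight solution has a negative serving — not a feasible corner.
almonds + carrots with both tight: 4.792 servings and 0.8192 servings → $6.12.
Cheapest feasible corner: $3.46.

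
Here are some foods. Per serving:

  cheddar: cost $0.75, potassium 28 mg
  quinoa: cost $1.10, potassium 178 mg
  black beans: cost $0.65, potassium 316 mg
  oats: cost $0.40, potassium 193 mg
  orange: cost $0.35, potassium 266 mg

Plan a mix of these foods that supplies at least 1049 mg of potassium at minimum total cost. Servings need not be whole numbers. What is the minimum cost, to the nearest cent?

Cost per mg of potassium: orange $0.0013, black beans $0.0021, oats $0.0021, quinoa $0.0062, cheddar $0.0268.
With no serving limits, use only orange: 1049 mg / 266 mg = 3.944 servings × $0.35 = $1.38.

$1.38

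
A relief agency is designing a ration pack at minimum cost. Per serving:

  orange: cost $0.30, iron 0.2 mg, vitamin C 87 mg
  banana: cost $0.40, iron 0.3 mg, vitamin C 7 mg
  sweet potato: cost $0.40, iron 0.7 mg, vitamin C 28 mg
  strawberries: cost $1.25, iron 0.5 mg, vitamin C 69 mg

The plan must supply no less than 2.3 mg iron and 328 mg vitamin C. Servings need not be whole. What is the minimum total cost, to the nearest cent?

$1.87

Check every corner: each single food scaled to meet both minima, and each pair solved so both constraints bind.
orange only: max(2.3/0.2, 328/87) = 11.5 servings → $3.45.
banana only: max(2.3/0.3, 328/7) = 46.86 servings → $18.74.
sweet potato only: max(2.3/0.7, 328/28) = 11.71 servings → $4.69.
strawberries only: max(2.3/0.5, 328/69) = 4.754 servings → $5.94.
orange + banana with both tight: 3.332 servings and 5.445 servings → $3.18.
orange + sweet potato with both tight: 2.987 servings and 2.432 servings → $1.87.
orange + strawberries with both tight: 0.1785 servings and 4.529 servings → $5.71.
banana + sweet potato: the both-tight solution has a negative serving — not a feasible corner.
banana + strawberries with both targets exact would need a negative amount; discard.
sweet potato + strawberries: intersection lies outside the first quadrant.
The minimum over all feasible corners is $1.87.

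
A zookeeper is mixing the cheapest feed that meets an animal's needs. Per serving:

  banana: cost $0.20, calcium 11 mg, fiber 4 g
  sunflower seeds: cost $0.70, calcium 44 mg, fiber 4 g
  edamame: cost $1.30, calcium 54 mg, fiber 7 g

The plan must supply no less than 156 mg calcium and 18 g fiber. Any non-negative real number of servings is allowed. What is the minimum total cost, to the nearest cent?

At the optimum either one food covers both requirements or two foods hit both targets exactly; no other combination can be cheaper.
banana only: max(156/11, 18/4) = 14.18 servings → $2.84.
sunflower seeds only: max(156/44, 18/4) = 4.5 servings → $3.15.
edamame only: max(156/54, 18/7) = 2.889 servings → $3.76.
banana + sunflower seeds with both tight: 1.273 servings and 3.227 servings → $2.51.
banana + edamame: the both-tight solution has a negative serving — not a feasible corner.
sunflower seeds + edamame with both tight: 1.304 servings and 1.826 servings → $3.29.
So the least-cost plan costs $2.51.

$2.51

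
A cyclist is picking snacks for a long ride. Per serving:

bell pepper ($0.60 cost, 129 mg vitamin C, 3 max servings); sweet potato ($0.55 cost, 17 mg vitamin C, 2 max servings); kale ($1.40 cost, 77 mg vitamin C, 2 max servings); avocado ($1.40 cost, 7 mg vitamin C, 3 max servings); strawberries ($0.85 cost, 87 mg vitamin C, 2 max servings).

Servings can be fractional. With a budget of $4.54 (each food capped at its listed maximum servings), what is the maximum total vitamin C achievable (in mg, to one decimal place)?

618.2 mg

Vitamin C per dollar: bell pepper 215, strawberries 102.4, kale 55, sweet potato 30.91, avocado 5.
Take 3 servings of bell pepper: spends $1.80, +387.0 mg vitamin C (running total 387.0 mg).
Take 2 servings of strawberries: spends $1.70, +174.0 mg vitamin C (running total 561.0 mg).
Take 0.7429 servings of kale: spends $1.04, +57.2 mg vitamin C (running total 618.2 mg).
Greedy by best ratio exhausts the cost allowance optimally: 618.2 mg.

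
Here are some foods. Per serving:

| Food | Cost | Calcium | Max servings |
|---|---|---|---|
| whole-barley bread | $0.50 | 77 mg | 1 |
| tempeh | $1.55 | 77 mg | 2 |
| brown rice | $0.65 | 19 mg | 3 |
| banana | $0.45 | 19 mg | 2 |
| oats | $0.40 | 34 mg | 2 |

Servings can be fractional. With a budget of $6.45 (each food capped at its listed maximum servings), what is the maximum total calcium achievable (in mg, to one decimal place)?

Calcium per dollar: whole-barley bread 154, oats 85, tempeh 49.68, banana 42.22, brown rice 29.23.
Take 1 serving of whole-barley bread: spends $0.50, +77.0 mg calcium (running total 77.0 mg).
Take 2 servings of oats: spends $0.80, +68.0 mg calcium (running total 145.0 mg).
Take 2 servings of tempeh: spends $3.10, +154.0 mg calcium (running total 299.0 mg).
Take 2 servings of banana: spends $0.90, +38.0 mg calcium (running total 337.0 mg).
Take 1.769 servings of brown rice: spends $1.15, +33.6 mg calcium (running total 370.6 mg).
Filling greedily by calcium-per-dollar is optimal for one linear limit, giving 370.6 mg.

370.6 mg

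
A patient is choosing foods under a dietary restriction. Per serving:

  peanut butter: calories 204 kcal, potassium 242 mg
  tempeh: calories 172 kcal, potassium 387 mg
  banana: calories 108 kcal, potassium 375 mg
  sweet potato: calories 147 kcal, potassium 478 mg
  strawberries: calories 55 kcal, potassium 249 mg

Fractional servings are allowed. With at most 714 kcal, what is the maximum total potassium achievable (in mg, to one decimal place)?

3232.5 mg

Potassium per kcal: strawberries 4.527, banana 3.472, sweet potato 3.252, tempeh 2.25, peanut butter 1.186.
With no serving limits, spend the whole calories allowance on strawberries: 714 kcal / 55 kcal × 249 mg = 3232.5 mg.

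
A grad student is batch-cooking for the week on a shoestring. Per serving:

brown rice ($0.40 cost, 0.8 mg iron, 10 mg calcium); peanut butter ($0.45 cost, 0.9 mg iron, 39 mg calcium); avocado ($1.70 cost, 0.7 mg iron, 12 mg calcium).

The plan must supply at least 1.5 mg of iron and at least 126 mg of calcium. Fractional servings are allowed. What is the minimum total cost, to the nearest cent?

$1.45

brown rice only: max(1.5/0.8, 126/10) = 12.6 servings → $5.04.
peanut butter only: max(1.5/0.9, 126/39) = 3.231 servings → $1.45.
avocado only: max(1.5/0.7, 126/12) = 10.5 servings → $17.85.
brown rice + peanut butter: intersection lies outside the first quadrant.
brown rice + avocado: intersection lies outside the first quadrant.
peanut butter + avocado: intersection lies outside the first quadrant.
The minimum over all feasible corners is $1.45.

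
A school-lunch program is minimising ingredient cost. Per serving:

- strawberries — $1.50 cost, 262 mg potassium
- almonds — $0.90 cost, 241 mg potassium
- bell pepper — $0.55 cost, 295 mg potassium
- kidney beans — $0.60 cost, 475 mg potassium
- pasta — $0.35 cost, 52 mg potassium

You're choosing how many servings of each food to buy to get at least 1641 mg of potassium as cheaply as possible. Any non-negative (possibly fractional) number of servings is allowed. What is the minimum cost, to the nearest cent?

$2.07

Cost per mg of potassium: kidney beans $0.0013, bell pepper $0.0019, almonds $0.0037, strawberries $0.0057, pasta $0.0067.
With no serving limits, use only kidney beans: 1641 mg / 475 mg = 3.455 servings × $0.60 = $2.07.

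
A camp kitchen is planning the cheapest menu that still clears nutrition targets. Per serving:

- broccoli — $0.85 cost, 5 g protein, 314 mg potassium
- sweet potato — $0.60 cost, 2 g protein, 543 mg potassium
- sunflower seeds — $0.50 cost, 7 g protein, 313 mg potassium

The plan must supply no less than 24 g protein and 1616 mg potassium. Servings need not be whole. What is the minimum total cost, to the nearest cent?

$2.26

broccoli only: max(24/5, 1616/314) = 5.146 servings → $4.37.
sweet potato only: max(24/2, 1616/543) = 12 servings → $7.20.
sunflower seeds only: max(24/7, 1616/313) = 5.163 servings → $2.58.
broccoli + sweet potato with both tight: 4.696 servings and 0.2607 servings → $4.15.
broccoli + sunflower seeds with both targets exact would need a negative amount; discard.
sweet potato + sunflower seeds with both tight: 1.197 servings and 3.087 servings → $2.26.
Cheapest feasible corner: $2.26.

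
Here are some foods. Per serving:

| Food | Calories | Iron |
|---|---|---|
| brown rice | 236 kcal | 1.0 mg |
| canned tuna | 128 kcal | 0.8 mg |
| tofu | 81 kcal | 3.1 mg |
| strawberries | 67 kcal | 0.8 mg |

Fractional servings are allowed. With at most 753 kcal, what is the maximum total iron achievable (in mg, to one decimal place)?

Iron per kcal: tofu 0.03827, strawberries 0.01194, canned tuna 0.00625, brown rice 0.004237.
With no serving limits, spend the whole calories allowance on tofu: 753 kcal / 81 kcal × 3.1 mg = 28.8 mg.

28.8 mg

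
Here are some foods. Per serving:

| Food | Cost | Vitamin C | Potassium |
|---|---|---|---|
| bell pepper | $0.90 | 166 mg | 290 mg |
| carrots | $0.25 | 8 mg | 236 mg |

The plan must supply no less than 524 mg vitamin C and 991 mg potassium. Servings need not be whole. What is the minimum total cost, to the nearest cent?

bell pepper only: max(524/166, 991/290) = 3.417 servings → $3.08.
carrots only: max(524/8, 991/236) = 65.5 servings → $16.38.
bell pepper + carrots with both tight: 3.14 servings and 0.3404 servings → $2.91.
Cheapest feasible corner: $2.91.

$2.91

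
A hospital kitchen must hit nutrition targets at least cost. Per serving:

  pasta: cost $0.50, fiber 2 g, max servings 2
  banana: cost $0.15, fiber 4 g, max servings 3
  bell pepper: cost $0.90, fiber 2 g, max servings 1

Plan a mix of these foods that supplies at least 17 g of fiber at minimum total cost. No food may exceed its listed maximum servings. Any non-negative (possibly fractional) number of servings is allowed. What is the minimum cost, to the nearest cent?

$1.90

Cost per g of fiber: banana $0.0375, pasta $0.2500, bell pepper $0.4500.
Take 3 servings of banana: +12.0 g fiber for $0.45 (total $0.45, still need 5.0 g).
Take 2 servings of pasta: +4.0 g fiber for $1.00 (total $1.45, still need 1.0 g).
Take 0.5 servings of bell pepper: +1.0 g fiber for $0.45 (total $1.90, still need 0.0 g).
Greedy by cheapest-per-g is optimal for a single linear constraint, so the minimum cost is $1.90.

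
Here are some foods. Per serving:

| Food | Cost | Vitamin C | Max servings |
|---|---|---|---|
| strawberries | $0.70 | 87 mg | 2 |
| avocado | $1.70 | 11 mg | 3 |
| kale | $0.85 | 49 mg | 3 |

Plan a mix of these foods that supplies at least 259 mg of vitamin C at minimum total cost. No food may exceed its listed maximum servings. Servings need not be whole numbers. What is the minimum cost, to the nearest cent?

Cost per mg of vitamin C: strawberries $0.0080, kale $0.0173, avocado $0.1545.
Take 2 servings of strawberries: +174.0 mg vitamin C for $1.40 (total $1.40, still need 85.0 mg).
Take 1.735 servings of kale: +85.0 mg vitamin C for $1.47 (total $2.87, still need 0.0 mg).
Greedy by cheapest-per-mg is optimal for a single linear constraint, so the minimum cost is $2.87.

$2.87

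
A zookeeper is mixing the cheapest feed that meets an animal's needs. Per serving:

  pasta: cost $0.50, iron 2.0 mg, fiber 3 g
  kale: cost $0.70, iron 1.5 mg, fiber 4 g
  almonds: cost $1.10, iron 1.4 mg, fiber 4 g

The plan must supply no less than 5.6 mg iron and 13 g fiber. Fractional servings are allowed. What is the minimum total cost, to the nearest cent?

$2.17

An LP optimum is at a vertex; with two nutrient constraints at most two foods are used. Check each candidate.
pasta only: max(5.6/2.0, 13/3) = 4.333 servings → $2.17.
kale only: max(5.6/1.5, 13/4) = 3.733 servings → $2.61.
almonds only: max(5.6/1.4, 13/4) = 4 servings → $4.40.
pasta + kale with both tight: 0.8286 servings and 2.629 servings → $2.25.
pasta + almonds with both tight: 1.105 servings and 2.421 servings → $3.22.
kale + almonds with both targets exact would need a negative amount; discard.
So the least-cost plan costs $2.17.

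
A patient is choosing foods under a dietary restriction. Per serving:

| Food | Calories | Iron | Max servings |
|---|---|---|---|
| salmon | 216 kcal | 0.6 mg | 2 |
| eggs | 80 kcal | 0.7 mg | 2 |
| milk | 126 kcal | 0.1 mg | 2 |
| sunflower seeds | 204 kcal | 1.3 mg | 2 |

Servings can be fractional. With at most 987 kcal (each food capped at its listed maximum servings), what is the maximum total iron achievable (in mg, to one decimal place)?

Iron per kcal: eggs 0.00875, sunflower seeds 0.006373, salmon 0.002778, milk 0.0007937.
Take 2 servings of eggs: uses 160 kcal, +1.4 mg iron (running total 1.4 mg).
Take 2 servings of sunflower seeds: uses 408 kcal, +2.6 mg iron (running total 4.0 mg).
Take 1.94 servings of salmon: uses 419 kcal, +1.2 mg iron (running total 5.2 mg).
Filling greedily by iron-per-kcal is optimal for one linear limit, giving 5.2 mg.

5.2 mg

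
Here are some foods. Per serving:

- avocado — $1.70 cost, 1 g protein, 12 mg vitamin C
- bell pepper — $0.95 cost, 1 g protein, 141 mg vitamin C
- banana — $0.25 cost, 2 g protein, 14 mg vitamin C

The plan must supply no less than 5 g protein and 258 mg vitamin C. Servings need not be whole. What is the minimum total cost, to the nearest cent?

$2.00

For a min-cost LP with two ≥-constraints, a basic feasible solution has at most two positive variables.
avocado only: max(5/1, 258/12) = 21.5 servings → $36.55.
bell pepper only: max(5/1, 258/141) = 5 servings → $4.75.
banana only: max(5/2, 258/14) = 18.43 servings → $4.61.
avocado + bell pepper with both tight: 3.465 servings and 1.535 servings → $7.35.
avocado + banana: the both-tight solution has a negative serving — not a feasible corner.
bell pepper + banana with both tight: 1.664 servings and 1.668 servings → $2.00.
Cheapest feasible corner: $2.00.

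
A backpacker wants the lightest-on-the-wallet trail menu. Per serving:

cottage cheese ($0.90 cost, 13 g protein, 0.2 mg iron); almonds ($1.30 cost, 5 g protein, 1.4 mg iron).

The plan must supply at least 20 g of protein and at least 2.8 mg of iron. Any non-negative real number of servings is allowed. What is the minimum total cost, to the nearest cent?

$3.18

An LP optimum is at a vertex; with two nutrient constraints at most two foods are used. Check each candidate.
cottage cheese only: max(20/13, 2.8/0.2) = 14 servings → $12.60.
almonds only: max(20/5, 2.8/1.4) = 4 servings → $5.20.
cottage cheese + almonds with both tight: 0.814 servings and 1.884 servings → $3.18.
So the least-cost plan costs $3.18.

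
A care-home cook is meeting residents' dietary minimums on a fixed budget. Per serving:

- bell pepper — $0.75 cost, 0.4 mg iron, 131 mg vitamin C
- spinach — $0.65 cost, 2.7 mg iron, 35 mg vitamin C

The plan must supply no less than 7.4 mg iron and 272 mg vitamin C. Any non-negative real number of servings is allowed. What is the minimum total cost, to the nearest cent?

Compare the cost at each extreme point of the feasible region.
bell pepper only: max(7.4/0.4, 272/131) = 18.5 servings → $13.88.
spinach only: max(7.4/2.7, 272/35) = 7.771 servings → $5.05.
bell pepper + spinach with both tight: 1.399 servings and 2.533 servings → $2.70.
The minimum over all feasible corners is $2.70.

$2.70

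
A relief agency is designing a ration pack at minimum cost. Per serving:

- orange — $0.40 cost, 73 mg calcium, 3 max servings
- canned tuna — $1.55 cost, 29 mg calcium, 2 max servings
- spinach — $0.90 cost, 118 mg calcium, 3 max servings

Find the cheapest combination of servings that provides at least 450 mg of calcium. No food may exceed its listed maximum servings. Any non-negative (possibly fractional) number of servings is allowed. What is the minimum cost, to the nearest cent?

$2.96

Cost per mg of calcium: orange $0.0055, spinach $0.0076, canned tuna $0.0534.
Take 3 servings of orange: +219.0 mg calcium for $1.20 (total $1.20, still need 231.0 mg).
Take 1.958 servings of spinach: +231.0 mg calcium for $1.76 (total $2.96, still need 0.0 mg).
Filling from the cheapest source first is optimal under one linear minimum: $2.96.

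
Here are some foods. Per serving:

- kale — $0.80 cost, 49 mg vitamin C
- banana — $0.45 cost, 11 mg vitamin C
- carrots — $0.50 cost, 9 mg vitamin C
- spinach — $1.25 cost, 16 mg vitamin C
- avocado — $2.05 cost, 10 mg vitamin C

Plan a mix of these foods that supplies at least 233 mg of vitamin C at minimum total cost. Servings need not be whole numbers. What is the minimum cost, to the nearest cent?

Cost per mg of vitamin C: kale $0.0163, banana $0.0409, carrots $0.0556, spinach $0.0781, avocado $0.2050.
With no serving limits, use only kale: 233 mg / 49 mg = 4.755 servings × $0.80 = $3.80.

$3.80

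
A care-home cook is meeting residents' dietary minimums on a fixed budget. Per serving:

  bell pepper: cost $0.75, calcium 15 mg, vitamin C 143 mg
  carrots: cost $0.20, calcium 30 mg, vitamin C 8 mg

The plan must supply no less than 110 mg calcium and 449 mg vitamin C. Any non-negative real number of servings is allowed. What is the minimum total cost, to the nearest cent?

This is a tiny linear program; its minimum lies at a vertex of the feasible set. List the vertices and price them.
bell pepper only: max(110/15, 449/143) = 7.333 servings → $5.50.
carrots only: max(110/30, 449/8) = 56.12 servings → $11.22.
bell pepper + carrots with both tight: 3.019 servings and 2.157 servings → $2.70.
The minimum over all feasible corners is $2.70.

$2.70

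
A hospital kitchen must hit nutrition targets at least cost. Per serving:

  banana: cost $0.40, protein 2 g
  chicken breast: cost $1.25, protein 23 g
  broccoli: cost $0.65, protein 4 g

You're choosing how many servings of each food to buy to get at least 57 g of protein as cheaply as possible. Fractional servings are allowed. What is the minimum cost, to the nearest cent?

Cost per g of protein: chicken breast $0.0543, broccoli $0.1625, banana $0.2000.
With no serving limits, use only chicken breast: 57 g / 23 g = 2.478 servings × $1.25 = $3.10.

$3.10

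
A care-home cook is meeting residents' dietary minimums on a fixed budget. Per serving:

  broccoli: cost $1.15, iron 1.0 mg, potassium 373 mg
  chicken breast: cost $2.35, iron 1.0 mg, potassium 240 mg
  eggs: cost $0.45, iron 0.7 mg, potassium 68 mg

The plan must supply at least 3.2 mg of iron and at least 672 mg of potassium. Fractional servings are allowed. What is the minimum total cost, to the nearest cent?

$2.72

Two binding constraints pin down two serving amounts, so the optimal mix uses at most two foods. The candidates are each food alone (scaled to the tighter of iron/potassium) and each pair with both constraints tight.
broccoli only: max(3.2/1.0, 672/373) = 3.2 servings → $3.68.
chicken breast only: max(3.2/1.0, 672/240) = 3.2 servings → $7.52.
eggs only: max(3.2/0.7, 672/68) = 9.882 servings → $4.45.
broccoli + chicken breast with both targets exact would need a negative amount; discard.
broccoli + eggs with both tight: 1.309 servings and 2.701 servings → $2.72.
chicken breast + eggs with both tight: 2.528 servings and 0.96 servings → $6.37.
Cheapest feasible corner: $2.72.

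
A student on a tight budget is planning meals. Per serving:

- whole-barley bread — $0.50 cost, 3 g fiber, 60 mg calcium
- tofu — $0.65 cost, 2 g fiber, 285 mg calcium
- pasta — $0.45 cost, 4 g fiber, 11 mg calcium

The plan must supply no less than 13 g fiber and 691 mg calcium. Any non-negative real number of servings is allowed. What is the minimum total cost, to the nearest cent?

At the optimum either one food covers both requirements or two foods hit both targets exactly; no other combination can be cheaper.
whole-barley bread only: max(13/3, 691/60) = 11.52 servings → $5.76.
tofu only: max(13/2, 691/285) = 6.5 servings → $4.22.
pasta only: max(13/4, 691/11) = 62.82 servings → $28.27.
whole-barley bread + tofu with both tight: 3.161 servings and 1.759 servings → $2.72.
whole-barley bread + pasta: the both-tight solution has a negative serving — not a feasible corner.
tofu + pasta with both tight: 2.344 servings and 2.078 servings → $2.46.
So the least-cost plan costs $2.46.

$2.46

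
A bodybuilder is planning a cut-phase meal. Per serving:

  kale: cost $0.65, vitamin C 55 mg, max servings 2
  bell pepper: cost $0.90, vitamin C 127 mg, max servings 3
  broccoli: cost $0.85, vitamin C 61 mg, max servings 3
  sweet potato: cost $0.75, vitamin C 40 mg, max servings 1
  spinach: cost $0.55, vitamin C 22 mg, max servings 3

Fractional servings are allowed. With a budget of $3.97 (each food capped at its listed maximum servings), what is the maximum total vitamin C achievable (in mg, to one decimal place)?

488.5 mg

Vitamin C per dollar: bell pepper 141.1, kale 84.62, broccoli 71.76, sweet potato 53.33, spinach 40.
Take 3 servings of bell pepper: spends $2.70, +381.0 mg vitamin C (running total 381.0 mg).
Take 1.954 servings of kale: spends $1.27, +107.5 mg vitamin C (running total 488.5 mg).
Filling greedily by vitamin C-per-dollar is optimal for one linear limit, giving 488.5 mg.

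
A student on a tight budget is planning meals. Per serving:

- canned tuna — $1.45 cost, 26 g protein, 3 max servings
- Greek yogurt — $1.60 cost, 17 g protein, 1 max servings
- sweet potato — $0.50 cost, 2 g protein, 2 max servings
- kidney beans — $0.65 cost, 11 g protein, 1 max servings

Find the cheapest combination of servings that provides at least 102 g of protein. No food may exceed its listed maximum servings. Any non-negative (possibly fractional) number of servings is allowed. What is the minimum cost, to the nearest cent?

Cost per g of protein: canned tuna $0.0558, kidney beans $0.0591, Greek yogurt $0.0941, sweet potato $0.2500.
Take 3 servings of canned tuna: +78.0 g protein for $4.35 (total $4.35, still need 24.0 g).
Take 1 serving of kidney beans: +11.0 g protein for $0.65 (total $5.00, still need 13.0 g).
Take 0.7647 servings of Greek yogurt: +13.0 g protein for $1.22 (total $6.22, still need 0.0 g).
Filling from the cheapest source first is optimal under one linear minimum: $6.22.

$6.22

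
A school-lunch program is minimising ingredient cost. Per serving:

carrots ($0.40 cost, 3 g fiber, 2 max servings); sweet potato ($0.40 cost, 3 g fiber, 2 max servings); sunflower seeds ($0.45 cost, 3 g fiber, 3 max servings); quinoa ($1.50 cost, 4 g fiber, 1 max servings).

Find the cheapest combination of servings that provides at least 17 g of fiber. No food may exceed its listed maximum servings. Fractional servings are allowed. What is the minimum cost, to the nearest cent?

$2.35

Cost per g of fiber: carrots $0.1333, sweet potato $0.1333, sunflower seeds $0.1500, quinoa $0.3750.
Take 2 servings of carrots: +6.0 g fiber for $0.80 (total $0.80, still need 11.0 g).
Take 2 servings of sweet potato: +6.0 g fiber for $0.80 (total $1.60, still need 5.0 g).
Take 1.667 servings of sunflower seeds: +5.0 g fiber for $0.75 (total $2.35, still need 0.0 g).
Greedy by cheapest-per-g is optimal for a single linear constraint, so the minimum cost is $2.35.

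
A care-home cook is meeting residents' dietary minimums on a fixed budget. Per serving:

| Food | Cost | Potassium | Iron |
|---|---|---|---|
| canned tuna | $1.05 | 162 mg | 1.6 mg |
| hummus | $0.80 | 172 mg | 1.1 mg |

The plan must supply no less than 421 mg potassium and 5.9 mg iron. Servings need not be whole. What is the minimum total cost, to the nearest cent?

Minimising a linear cost over {potassium ≥ 421, iron ≥ 5.9, servings ≥ 0} — the optimum is at a vertex, using one or two foods.
canned tuna only: max(421/162, 5.9/1.6) = 3.688 servings → $3.87.
hummus only: max(421/172, 5.9/1.1) = 5.364 servings → $4.29.
canned tuna + hummus: intersection lies outside the first quadrant.
So the least-cost plan costs $3.87.

$3.87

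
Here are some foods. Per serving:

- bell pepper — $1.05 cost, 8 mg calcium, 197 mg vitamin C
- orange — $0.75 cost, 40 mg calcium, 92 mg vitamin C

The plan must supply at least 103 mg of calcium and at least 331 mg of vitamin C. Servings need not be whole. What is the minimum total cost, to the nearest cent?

$2.41

Minimising a linear cost over {calcium ≥ 103, vitamin C ≥ 331, servings ≥ 0} — the optimum is at a vertex, using one or two foods.
bell pepper only: max(103/8, 331/197) = 12.88 servings → $13.52.
orange only: max(103/40, 331/92) = 3.598 servings → $2.70.
bell pepper + orange with both tight: 0.5269 servings and 2.47 servings → $2.41.
The minimum over all feasible corners is $2.41.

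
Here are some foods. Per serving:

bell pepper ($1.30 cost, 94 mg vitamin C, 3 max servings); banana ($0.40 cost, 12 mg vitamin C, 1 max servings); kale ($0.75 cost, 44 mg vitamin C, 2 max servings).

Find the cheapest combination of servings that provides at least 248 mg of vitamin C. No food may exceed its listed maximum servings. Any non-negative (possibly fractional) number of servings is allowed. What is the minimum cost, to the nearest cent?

$3.43

Cost per mg of vitamin C: bell pepper $0.0138, kale $0.0170, banana $0.0333.
Take 2.638 servings of bell pepper: +248.0 mg vitamin C for $3.43 (total $3.43, still need 0.0 mg).
Filling from the cheapest source first is optimal under one linear minimum: $3.43.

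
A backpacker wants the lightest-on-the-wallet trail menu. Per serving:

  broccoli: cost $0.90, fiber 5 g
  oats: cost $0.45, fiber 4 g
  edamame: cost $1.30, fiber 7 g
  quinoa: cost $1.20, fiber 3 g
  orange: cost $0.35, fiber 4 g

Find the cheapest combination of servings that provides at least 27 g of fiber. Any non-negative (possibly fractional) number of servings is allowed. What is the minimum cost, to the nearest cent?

$2.36

Cost per g of fiber: orange $0.0875, oats $0.1125, broccoli $0.1800, edamame $0.1857, quinoa $0.4000.
With no serving limits, use only orange: 27 g / 4 g = 6.75 servings × $0.35 = $2.36.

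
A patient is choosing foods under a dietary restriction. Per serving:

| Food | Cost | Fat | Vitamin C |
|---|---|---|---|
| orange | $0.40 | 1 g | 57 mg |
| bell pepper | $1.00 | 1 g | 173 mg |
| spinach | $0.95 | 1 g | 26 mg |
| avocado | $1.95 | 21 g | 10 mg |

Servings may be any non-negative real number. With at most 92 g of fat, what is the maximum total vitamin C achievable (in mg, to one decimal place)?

15916.0 mg

Vitamin C per g fat: bell pepper 173, orange 57, spinach 26, avocado 0.4762.
With no serving limits, spend the whole fat allowance on bell pepper: 92 g / 1 g × 173 mg = 15916.0 mg.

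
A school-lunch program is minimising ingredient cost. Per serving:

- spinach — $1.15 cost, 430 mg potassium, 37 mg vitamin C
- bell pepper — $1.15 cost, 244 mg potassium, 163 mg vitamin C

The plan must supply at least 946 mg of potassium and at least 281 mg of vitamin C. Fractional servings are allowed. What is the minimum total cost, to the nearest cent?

$3.23

At the optimum either one food covers both requirements or two foods hit both targets exactly; no other combination can be cheaper.
spinach only: max(946/430, 281/37) = 7.595 servings → $8.73.
bell pepper only: max(946/244, 281/163) = 3.877 servings → $4.46.
spinach + bell pepper with both tight: 1.402 servings and 1.406 servings → $3.23.
The minimum over all feasible corners is $3.23.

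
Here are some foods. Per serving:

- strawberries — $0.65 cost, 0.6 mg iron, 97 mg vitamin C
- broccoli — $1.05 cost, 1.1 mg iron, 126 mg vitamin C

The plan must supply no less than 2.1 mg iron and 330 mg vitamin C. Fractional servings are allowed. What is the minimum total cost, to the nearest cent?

$2.25

With two linear requirements the optimum uses one or two foods; enumerate the corners.
strawberries only: max(2.1/0.6, 330/97) = 3.5 servings → $2.27.
broccoli only: max(2.1/1.1, 330/126) = 2.619 servings → $2.75.
strawberries + broccoli with both tight: 3.164 servings and 0.1833 servings → $2.25.
Cheapest feasible corner: $2.25.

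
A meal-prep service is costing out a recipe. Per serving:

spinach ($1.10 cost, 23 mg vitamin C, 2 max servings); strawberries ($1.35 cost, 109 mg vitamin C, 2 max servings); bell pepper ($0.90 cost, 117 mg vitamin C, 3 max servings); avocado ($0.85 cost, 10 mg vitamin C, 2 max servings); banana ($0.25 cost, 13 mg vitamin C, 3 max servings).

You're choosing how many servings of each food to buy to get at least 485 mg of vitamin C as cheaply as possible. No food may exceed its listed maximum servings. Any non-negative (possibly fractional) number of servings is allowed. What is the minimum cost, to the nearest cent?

Cost per mg of vitamin C: bell pepper $0.0077, strawberries $0.0124, banana $0.0192, spinach $0.0478, avocado $0.0850.
Take 3 servings of bell pepper: +351.0 mg vitamin C for $2.70 (total $2.70, still need 134.0 mg).
Take 1.229 servings of strawberries: +134.0 mg vitamin C for $1.66 (total $4.36, still need 0.0 mg).
Greedy by cheapest-per-mg is optimal for a single linear constraint, so the minimum cost is $4.36.

$4.36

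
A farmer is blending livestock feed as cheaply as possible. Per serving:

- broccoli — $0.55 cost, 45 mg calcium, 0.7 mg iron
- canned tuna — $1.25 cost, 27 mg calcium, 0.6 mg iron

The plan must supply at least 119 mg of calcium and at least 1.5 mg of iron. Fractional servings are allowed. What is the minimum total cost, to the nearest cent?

Compare the cost at each extreme point of the feasible region.
broccoli only: max(119/45, 1.5/0.7) = 2.644 servings → $1.45.
canned tuna only: max(119/27, 1.5/0.6) = 4.407 servings → $5.51.
broccoli + canned tuna: the both-tight solution has a negative serving — not a feasible corner.
The minimum over all feasible corners is $1.45.

$1.45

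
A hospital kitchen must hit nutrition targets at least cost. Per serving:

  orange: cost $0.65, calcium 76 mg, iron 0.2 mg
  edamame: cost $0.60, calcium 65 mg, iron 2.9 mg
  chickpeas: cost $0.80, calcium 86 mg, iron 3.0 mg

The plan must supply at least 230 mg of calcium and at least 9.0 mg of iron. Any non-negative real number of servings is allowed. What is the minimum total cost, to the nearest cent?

$2.10

orange only: max(230/76, 9.0/0.2) = 45 servings → $29.25.
edamame only: max(230/65, 9.0/2.9) = 3.538 servings → $2.12.
chickpeas only: max(230/86, 9.0/3.0) = 3 servings → $2.40.
orange + edamame with both tight: 0.3954 servings and 3.076 servings → $2.10.
orange + chickpeas with both targets exact would need a negative amount; discard.
edamame + chickpeas with both tight: 1.544 servings and 1.507 servings → $2.13.
So the least-cost plan costs $2.10.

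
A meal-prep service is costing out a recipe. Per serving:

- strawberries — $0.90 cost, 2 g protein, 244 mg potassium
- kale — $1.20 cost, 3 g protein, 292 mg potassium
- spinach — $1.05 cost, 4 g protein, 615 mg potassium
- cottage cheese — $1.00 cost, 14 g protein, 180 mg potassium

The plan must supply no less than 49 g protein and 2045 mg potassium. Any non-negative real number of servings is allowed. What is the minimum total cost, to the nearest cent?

With two linear requirements the optimum uses one or two foods; enumerate the corners.
strawberries only: max(49/2, 2045/244) = 24.5 servings → $22.05.
kale only: max(49/3, 2045/292) = 16.33 servings → $19.60.
spinach only: max(49/4, 2045/615) = 12.25 servings → $12.86.
cottage cheese only: max(49/14, 2045/180) = 11.36 servings → $11.36.
strawberries + kale: intersection lies outside the first quadrant.
strawberries + spinach with both targets exact would need a negative amount; discard.
strawberries + cottage cheese with both tight: 6.482 servings and 2.574 servings → $8.41.
kale + spinach with both targets exact would need a negative amount; discard.
kale + cottage cheese with both tight: 5.583 servings and 2.304 servings → $9.00.
spinach + cottage cheese with both tight: 2.511 servings and 2.783 servings → $5.42.
The minimum over all feasible corners is $5.42.

$5.42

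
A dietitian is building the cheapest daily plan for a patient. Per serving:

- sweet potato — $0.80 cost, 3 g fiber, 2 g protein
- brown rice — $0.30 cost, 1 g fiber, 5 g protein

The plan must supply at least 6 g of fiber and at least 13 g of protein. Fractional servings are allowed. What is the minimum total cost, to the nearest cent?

The cheapest plan sits at a corner of the feasible region — with two constraints it uses at most two foods.
sweet potato only: max(6/3, 13/2) = 6.5 servings → $5.20.
brown rice only: max(6/1, 13/5) = 6 servings → $1.80.
sweet potato + brown rice with both tight: 1.308 servings and 2.077 servings → $1.67.
The minimum over all feasible corners is $1.67.

$1.67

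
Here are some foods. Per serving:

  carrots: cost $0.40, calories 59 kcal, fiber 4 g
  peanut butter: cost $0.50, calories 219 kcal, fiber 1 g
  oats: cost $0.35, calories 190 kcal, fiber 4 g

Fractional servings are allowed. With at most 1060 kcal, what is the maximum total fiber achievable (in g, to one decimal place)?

Fiber per kcal: carrots 0.0678, oats 0.02105, peanut butter 0.004566.
With no serving limits, spend the whole calories allowance on carrots: 1060 kcal / 59 kcal × 4 g = 71.9 g.

71.9 g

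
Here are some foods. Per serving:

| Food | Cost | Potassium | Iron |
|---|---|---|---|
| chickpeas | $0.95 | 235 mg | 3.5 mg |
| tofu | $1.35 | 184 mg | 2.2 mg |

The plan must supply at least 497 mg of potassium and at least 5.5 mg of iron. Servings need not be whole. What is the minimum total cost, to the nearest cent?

$2.01

For a min-cost LP with two ≥-constraints, a basic feasible solution has at most two positive variables.
chickpeas only: max(497/235, 5.5/3.5) = 2.115 servings → $2.01.
tofu only: max(497/184, 5.5/2.2) = 2.701 servings → $3.65.
chickpeas + tofu: intersection lies outside the first quadrant.
So the least-cost plan costs $2.01.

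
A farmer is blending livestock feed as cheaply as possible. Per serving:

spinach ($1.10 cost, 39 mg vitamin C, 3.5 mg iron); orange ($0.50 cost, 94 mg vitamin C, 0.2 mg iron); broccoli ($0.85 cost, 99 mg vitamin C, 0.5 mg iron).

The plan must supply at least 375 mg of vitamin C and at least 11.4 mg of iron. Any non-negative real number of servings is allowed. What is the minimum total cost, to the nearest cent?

This is a tiny linear program; its minimum lies at a vertex of the feasible set. List the vertices and price them.
spinach only: max(375/39, 11.4/3.5) = 9.615 servings → $10.58.
orange only: max(375/94, 11.4/0.2) = 57 servings → $28.50.
broccoli only: max(375/99, 11.4/0.5) = 22.8 servings → $19.38.
spinach + orange with both tight: 3.103 servings and 2.702 servings → $4.76.
spinach + broccoli with both tight: 2.878 servings and 2.654 servings → $5.42.
orange + broccoli with both targets exact would need a negative amount; discard.
The minimum over all feasible corners is $4.76.

$4.76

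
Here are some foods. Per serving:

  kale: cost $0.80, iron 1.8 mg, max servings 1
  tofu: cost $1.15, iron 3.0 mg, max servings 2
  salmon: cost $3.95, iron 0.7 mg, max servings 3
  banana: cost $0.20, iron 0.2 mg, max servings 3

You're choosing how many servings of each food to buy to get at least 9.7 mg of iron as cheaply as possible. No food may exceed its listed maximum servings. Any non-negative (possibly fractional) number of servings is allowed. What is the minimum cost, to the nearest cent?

Cost per mg of iron: tofu $0.3833, kale $0.4444, banana $1.0000, salmon $5.6429.
Take 2 servings of tofu: +6.0 mg iron for $2.30 (total $2.30, still need 3.7 mg).
Take 1 serving of kale: +1.8 mg iron for $0.80 (total $3.10, still need 1.9 mg).
Take 3 servings of banana: +0.6 mg iron for $0.60 (total $3.70, still need 1.3 mg).
Take 1.857 servings of salmon: +1.3 mg iron for $7.34 (total $11.04, still need 0.0 mg).
Greedy by cheapest-per-mg is optimal for a single linear constraint, so the minimum cost is $11.04.

$11.04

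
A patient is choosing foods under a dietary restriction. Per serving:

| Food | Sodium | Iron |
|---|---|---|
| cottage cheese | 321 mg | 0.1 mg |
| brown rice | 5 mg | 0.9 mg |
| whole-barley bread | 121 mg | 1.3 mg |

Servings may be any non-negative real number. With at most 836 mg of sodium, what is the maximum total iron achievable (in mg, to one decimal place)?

150.5 mg

Iron per mg sodium: brown rice 0.18, whole-barley bread 0.01074, cottage cheese 0.0003115.
With no serving limits, spend the whole sodium allowance on brown rice: 836 mg / 5 mg × 0.9 mg = 150.5 mg.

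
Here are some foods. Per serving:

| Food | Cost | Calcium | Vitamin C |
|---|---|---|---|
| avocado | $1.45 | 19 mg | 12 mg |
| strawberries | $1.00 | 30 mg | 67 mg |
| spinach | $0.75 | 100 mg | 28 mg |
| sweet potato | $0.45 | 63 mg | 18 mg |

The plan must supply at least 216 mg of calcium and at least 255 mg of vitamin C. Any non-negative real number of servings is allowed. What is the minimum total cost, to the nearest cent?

$4.14

Minimising a linear cost over {calcium ≥ 216, vitamin C ≥ 255, servings ≥ 0} — the optimum is at a vertex, using one or two foods.
avocado only: max(216/19, 255/12) = 21.25 servings → $30.81.
strawberries only: max(216/30, 255/67) = 7.2 servings → $7.20.
spinach only: max(216/100, 255/28) = 9.107 servings → $6.83.
sweet potato only: max(216/63, 255/18) = 14.17 servings → $6.38.
avocado + strawberries with both tight: 7.472 servings and 2.468 servings → $13.30.
avocado + spinach with both targets exact would need a negative amount; discard.
avocado + sweet potato: the both-tight solution has a negative serving — not a feasible corner.
strawberries + spinach with both tight: 3.319 servings and 1.164 servings → $4.19.
strawberries + sweet potato with both tight: 3.308 servings and 1.853 servings → $4.14.
spinach + sweet potato: the both-tight solution has a negative serving — not a feasible corner.
The minimum over all feasible corners is $4.14.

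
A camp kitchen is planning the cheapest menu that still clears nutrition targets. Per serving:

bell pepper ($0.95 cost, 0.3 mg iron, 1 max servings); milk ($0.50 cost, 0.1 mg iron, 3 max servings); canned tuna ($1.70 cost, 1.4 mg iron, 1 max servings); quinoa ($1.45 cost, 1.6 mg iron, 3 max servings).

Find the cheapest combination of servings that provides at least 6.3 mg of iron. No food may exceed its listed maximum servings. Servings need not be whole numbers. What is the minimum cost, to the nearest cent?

$6.37

Cost per mg of iron: quinoa $0.9062, canned tuna $1.2143, bell pepper $3.1667, milk $5.0000.
Take 3 servings of quinoa: +4.8 mg iron for $4.35 (total $4.35, still need 1.5 mg).
Take 1 serving of canned tuna: +1.4 mg iron for $1.70 (total $6.05, still need 0.1 mg).
Take 0.3333 servings of bell pepper: +0.1 mg iron for $0.32 (total $6.37, still need 0.0 mg).
Filling from the cheapest source first is optimal under one linear minimum: $6.37.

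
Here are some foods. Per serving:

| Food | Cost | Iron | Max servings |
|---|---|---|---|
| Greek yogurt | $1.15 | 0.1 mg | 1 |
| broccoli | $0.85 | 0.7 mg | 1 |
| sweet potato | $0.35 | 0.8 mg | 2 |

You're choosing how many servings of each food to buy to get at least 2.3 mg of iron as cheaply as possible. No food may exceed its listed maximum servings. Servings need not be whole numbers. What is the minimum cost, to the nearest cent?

$1.55

Cost per mg of iron: sweet potato $0.4375, broccoli $1.2143, Greek yogurt $11.5000.
Take 2 servings of sweet potato: +1.6 mg iron for $0.70 (total $0.70, still need 0.7 mg).
Take 1 serving of broccoli: +0.7 mg iron for $0.85 (total $1.55, still need 0.0 mg).
Filling from the cheapest source first is optimal under one linear minimum: $1.55.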